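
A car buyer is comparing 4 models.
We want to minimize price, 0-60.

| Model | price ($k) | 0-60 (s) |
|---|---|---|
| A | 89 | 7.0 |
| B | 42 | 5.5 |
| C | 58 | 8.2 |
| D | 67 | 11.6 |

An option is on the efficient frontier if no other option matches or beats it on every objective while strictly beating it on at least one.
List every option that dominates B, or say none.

none

A: worse on price (89 vs 42).
C: worse on price (58 vs 42).
D: worse on price (67 vs 42).
No option dominates B.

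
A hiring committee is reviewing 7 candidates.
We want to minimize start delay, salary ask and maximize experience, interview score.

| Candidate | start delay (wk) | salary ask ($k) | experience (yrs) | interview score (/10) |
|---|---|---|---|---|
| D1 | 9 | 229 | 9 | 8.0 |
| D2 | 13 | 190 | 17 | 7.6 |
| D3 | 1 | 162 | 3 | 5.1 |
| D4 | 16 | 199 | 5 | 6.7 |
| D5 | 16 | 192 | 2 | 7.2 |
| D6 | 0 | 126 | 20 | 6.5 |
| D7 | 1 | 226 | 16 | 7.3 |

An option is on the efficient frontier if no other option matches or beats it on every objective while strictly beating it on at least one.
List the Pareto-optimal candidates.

D1, D2, D6, D7

D1: not dominated (best interview score).
D2: not dominated.
D3: dominated by D6 (start delay 0≤1, salary ask 126≤162, experience 20≥3, interview score 6.5≥5.1).
D4: dominated by D2 (start delay 13≤16, salary ask 190≤199, experience 17≥5, interview score 7.6≥6.7).
D5: dominated by D2 (start delay 13≤16, salary ask 190≤192, experience 17≥2, interview score 7.6≥7.2).
D6: not dominated (best start delay).
D7: not dominated.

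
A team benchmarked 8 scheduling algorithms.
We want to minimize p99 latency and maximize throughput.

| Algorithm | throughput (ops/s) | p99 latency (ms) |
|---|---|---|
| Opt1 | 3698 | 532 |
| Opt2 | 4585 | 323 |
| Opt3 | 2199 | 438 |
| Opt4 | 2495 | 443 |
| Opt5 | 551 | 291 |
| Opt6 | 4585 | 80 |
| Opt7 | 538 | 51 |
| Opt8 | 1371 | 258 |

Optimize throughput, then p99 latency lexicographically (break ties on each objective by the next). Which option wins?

Opt6

First maximize throughput: best is 4585, kept {Opt2, Opt6}.
Then minimize p99 latency: best is 80, kept {Opt6}.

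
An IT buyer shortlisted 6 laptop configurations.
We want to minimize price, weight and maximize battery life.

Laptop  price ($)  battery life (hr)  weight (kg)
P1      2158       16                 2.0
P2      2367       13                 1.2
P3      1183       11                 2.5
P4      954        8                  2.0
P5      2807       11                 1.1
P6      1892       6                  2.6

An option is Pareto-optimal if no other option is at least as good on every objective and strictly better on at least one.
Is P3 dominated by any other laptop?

P1: worse on price (2158 vs 1183).
P2: worse on price (2367 vs 1183).
P4: worse on battery life (8 vs 11).
P5: worse on price (2807 vs 1183).
P6: worse on price (1892 vs 1183).
No option is at least as good as P3 on every objective and strictly better on one.

No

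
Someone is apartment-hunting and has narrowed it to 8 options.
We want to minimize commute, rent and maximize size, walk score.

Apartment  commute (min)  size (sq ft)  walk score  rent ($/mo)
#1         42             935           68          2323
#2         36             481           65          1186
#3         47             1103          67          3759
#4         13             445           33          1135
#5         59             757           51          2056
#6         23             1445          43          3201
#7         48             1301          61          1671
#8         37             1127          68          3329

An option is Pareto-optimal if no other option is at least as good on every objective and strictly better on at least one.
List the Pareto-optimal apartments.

#1: not dominated.
#2: not dominated.
#3: dominated by #8 (commute 37≤47, size 1127≥1103, walk score 68≥67, rent 3329≤3759).
#4: not dominated (best commute).
#5: dominated by #7 (commute 48≤59, size 1301≥757, walk score 61≥51, rent 1671≤2056).
#6: not dominated (best size).
#7: not dominated.
#8: not dominated.

#1, #2, #4, #6, #7, #8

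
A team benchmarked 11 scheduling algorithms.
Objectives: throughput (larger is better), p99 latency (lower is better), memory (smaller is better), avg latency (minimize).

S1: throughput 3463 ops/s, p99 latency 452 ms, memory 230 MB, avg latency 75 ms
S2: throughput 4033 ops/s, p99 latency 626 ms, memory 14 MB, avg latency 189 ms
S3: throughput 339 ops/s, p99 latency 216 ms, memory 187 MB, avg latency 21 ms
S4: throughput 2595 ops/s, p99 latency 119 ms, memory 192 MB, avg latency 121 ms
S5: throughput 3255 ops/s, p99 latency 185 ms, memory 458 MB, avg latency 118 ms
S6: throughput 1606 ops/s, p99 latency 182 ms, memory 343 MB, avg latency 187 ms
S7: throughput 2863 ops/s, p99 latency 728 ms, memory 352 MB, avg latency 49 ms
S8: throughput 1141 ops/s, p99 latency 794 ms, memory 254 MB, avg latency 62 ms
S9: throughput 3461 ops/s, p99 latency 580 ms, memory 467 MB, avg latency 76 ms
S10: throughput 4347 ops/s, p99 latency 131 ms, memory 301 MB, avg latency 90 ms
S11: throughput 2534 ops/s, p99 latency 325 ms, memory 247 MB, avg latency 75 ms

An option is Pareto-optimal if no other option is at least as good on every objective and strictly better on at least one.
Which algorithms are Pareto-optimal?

S1, S2, S3, S4, S7, S8, S10, S11

S1: not dominated.
S2: not dominated (best memory).
S3: not dominated (best avg latency).
S4: not dominated (best p99 latency).
S5: dominated by S10 (throughput 4347≥3255, p99 latency 131≤185, memory 301≤458, avg latency 90≤118).
S6: dominated by S4 (throughput 2595≥1606, p99 latency 119≤182, memory 192≤343, avg latency 121≤187).
S7: not dominated.
S8: not dominated.
S9: dominated by S1 (throughput 3463≥3461, p99 latency 452≤580, memory 230≤467, avg latency 75≤76).
S10: not dominated (best throughput).
S11: not dominated.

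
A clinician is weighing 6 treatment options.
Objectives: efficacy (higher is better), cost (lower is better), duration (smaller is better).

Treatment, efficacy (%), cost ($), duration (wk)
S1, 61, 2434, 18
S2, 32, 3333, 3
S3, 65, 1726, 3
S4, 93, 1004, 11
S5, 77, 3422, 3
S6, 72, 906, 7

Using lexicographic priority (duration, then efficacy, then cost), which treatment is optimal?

First minimize duration: best is 3, kept {S2, S3, S5}.
Then maximize efficacy: best is 77, kept {S5}.

S5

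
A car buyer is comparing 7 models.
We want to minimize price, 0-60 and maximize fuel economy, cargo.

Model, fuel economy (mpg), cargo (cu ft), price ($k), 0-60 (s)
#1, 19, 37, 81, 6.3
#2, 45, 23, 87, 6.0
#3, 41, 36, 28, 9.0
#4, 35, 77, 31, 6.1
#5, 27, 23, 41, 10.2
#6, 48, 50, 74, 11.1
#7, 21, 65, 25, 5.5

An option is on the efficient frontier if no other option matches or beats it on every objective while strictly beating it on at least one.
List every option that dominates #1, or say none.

#4, #7

#4: fuel economy 35≥19, cargo 77≥37, price 31≤81, 0-60 6.1≤6.3 — dominates #1.
#7: fuel economy 21≥19, cargo 65≥37, price 25≤81, 0-60 5.5≤6.3 — dominates #1.
Others (#2, #3, #5, #6) are each worse than #1 on at least one objective.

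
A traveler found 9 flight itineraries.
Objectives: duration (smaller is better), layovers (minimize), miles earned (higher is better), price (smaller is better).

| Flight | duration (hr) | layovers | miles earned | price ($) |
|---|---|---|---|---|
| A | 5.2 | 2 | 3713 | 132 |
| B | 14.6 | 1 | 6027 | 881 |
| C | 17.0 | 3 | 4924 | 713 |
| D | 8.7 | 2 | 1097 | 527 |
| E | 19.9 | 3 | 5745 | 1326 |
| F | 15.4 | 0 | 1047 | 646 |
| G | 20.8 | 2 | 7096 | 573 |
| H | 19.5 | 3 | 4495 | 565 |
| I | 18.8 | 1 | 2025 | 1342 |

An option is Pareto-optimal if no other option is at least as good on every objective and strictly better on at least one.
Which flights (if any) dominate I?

B: duration 14.6≤18.8, layovers 1≤1, miles earned 6027≥2025, price 881≤1342 — dominates I.
Others (A, C, D, E, F, G, H) are each worse than I on at least one objective.

B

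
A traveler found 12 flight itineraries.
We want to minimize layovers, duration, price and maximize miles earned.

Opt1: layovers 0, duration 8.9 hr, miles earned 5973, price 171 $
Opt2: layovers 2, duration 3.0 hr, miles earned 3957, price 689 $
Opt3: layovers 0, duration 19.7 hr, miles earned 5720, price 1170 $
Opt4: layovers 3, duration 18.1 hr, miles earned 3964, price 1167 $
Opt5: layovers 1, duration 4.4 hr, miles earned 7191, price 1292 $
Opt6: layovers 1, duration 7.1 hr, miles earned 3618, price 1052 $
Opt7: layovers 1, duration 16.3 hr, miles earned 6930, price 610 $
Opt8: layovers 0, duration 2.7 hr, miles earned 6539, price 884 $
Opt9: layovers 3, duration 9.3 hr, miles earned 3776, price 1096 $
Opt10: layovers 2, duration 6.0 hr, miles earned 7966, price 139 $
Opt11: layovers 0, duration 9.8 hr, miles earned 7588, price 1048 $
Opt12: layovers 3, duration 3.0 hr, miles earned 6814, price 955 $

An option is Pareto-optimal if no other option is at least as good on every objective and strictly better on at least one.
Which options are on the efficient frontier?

Opt1: not dominated.
Opt2: not dominated.
Opt3: dominated by Opt1 (layovers 0≤0, duration 8.9≤19.7, miles earned 5973≥5720, price 171≤1170).
Opt4: dominated by Opt1 (layovers 0≤3, duration 8.9≤18.1, miles earned 5973≥3964, price 171≤1167).
Opt5: not dominated.
Opt6: dominated by Opt8 (layovers 0≤1, duration 2.7≤7.1, miles earned 6539≥3618, price 884≤1052).
Opt7: not dominated.
Opt8: not dominated (best duration).
Opt9: dominated by Opt1 (layovers 0≤3, duration 8.9≤9.3, miles earned 5973≥3776, price 171≤1096).
Opt10: not dominated (best miles earned).
Opt11: not dominated.
Opt12: not dominated.

Opt1, Opt2, Opt5, Opt7, Opt8, Opt10, Opt11, Opt12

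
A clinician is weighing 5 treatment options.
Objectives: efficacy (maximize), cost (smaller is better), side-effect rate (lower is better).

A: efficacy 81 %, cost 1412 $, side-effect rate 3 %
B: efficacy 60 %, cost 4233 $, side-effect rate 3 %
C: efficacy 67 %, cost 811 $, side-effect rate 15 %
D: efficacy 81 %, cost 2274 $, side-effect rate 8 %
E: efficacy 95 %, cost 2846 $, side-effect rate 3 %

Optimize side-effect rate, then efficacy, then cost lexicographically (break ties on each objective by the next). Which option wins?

First minimize side-effect rate: best is 3, kept {A, B, E}.
Then maximize efficacy: best is 95, kept {E}.

E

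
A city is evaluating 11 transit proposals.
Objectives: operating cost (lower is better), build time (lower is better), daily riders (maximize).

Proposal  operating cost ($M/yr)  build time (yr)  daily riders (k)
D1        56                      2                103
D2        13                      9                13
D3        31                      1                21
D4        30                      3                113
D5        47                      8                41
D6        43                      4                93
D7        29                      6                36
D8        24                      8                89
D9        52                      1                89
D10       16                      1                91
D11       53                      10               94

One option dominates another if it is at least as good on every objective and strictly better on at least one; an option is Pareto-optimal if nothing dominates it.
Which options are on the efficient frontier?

D1: not dominated.
D2: not dominated (best operating cost).
D3: dominated by D10 (operating cost 16≤31, build time 1≤1, daily riders 91≥21).
D4: not dominated (best daily riders).
D5: dominated by D4 (operating cost 30≤47, build time 3≤8, daily riders 113≥41).
D6: dominated by D4 (operating cost 30≤43, build time 3≤4, daily riders 113≥93).
D7: dominated by D10 (operating cost 16≤29, build time 1≤6, daily riders 91≥36).
D8: dominated by D10 (operating cost 16≤24, build time 1≤8, daily riders 91≥89).
D9: dominated by D10 (operating cost 16≤52, build time 1≤1, daily riders 91≥89).
D10: not dominated.
D11: dominated by D4 (operating cost 30≤53, build time 3≤10, daily riders 113≥94).

D1, D2, D4, D10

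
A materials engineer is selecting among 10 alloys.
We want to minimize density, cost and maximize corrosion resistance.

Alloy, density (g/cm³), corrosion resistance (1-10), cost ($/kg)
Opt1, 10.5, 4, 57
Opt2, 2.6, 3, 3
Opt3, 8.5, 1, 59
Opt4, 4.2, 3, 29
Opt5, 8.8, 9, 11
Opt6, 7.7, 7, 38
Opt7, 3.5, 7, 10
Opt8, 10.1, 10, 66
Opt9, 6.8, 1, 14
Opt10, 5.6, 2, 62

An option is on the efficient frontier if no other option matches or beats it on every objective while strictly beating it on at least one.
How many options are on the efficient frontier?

4

Opt1: dominated by Opt5 (density 8.8≤10.5, corrosion resistance 9≥4, cost 11≤57).
Opt2: not dominated (best density).
Opt3: dominated by Opt2 (density 2.6≤8.5, corrosion resistance 3≥1, cost 3≤59).
Opt4: dominated by Opt2 (density 2.6≤4.2, corrosion resistance 3≥3, cost 3≤29).
Opt5: not dominated.
Opt6: dominated by Opt7 (density 3.5≤7.7, corrosion resistance 7≥7, cost 10≤38).
Opt7: not dominated.
Opt8: not dominated (best corrosion resistance).
Opt9: dominated by Opt2 (density 2.6≤6.8, corrosion resistance 3≥1, cost 3≤14).
Opt10: dominated by Opt2 (density 2.6≤5.6, corrosion resistance 3≥2, cost 3≤62).
Pareto-optimal: Opt2, Opt5, Opt7, Opt8 → 4.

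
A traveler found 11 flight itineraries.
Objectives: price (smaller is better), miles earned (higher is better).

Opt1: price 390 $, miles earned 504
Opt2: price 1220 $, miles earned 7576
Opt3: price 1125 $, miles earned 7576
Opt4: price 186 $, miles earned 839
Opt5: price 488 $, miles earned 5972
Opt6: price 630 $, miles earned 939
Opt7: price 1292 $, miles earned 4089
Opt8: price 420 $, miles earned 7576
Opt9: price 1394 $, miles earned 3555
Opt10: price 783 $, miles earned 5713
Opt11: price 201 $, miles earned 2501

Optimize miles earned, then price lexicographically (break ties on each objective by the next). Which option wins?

Opt8

First maximize miles earned: best is 7576, kept {Opt2, Opt3, Opt8}.
Then minimize price: best is 420, kept {Opt8}.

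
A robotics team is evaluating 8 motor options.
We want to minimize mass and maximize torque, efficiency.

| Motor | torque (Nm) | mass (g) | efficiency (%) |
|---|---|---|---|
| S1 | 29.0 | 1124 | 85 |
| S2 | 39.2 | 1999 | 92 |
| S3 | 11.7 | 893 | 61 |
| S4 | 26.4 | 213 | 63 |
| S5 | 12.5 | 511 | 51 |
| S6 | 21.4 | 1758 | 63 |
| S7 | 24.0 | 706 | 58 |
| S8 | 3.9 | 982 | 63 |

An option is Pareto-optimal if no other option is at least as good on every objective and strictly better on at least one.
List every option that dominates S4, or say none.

none

S1: worse on mass (1124 vs 213).
S2: worse on mass (1999 vs 213).
S3: worse on torque (11.7 vs 26.4).
S5: worse on torque (12.5 vs 26.4).
S6: worse on torque (21.4 vs 26.4).
S7: worse on torque (24.0 vs 26.4).
S8: worse on torque (3.9 vs 26.4).
No option dominates S4.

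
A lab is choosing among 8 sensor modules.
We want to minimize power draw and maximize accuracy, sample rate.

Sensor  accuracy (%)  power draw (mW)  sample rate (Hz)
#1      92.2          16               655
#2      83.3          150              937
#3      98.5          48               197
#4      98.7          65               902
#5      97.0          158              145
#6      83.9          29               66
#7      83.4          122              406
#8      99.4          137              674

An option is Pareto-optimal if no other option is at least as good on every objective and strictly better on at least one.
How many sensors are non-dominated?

#1: not dominated (best power draw).
#2: not dominated (best sample rate).
#3: not dominated.
#4: not dominated.
#5: dominated by #3 (accuracy 98.5≥97.0, power draw 48≤158, sample rate 197≥145).
#6: dominated by #1 (accuracy 92.2≥83.9, power draw 16≤29, sample rate 655≥66).
#7: dominated by #1 (accuracy 92.2≥83.4, power draw 16≤122, sample rate 655≥406).
#8: not dominated (best accuracy).
Pareto-optimal: #1, #2, #3, #4, #8 → 5.

5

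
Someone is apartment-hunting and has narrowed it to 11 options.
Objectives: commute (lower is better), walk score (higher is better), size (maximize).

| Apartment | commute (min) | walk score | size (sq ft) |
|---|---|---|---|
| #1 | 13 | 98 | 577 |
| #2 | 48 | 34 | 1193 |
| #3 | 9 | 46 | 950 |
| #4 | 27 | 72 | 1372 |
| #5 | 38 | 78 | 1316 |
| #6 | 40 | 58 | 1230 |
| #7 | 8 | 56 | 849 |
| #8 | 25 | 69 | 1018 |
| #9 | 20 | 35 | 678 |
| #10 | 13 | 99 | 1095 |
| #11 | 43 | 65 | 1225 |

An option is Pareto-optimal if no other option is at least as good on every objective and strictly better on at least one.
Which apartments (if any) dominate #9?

#3: commute 9≤20, walk score 46≥35, size 950≥678 — dominates #9.
#7: commute 8≤20, walk score 56≥35, size 849≥678 — dominates #9.
#10: commute 13≤20, walk score 99≥35, size 1095≥678 — dominates #9.
Others (#1, #2, #4, #5, #6, #8, #11) are each worse than #9 on at least one objective.

#3, #7, #10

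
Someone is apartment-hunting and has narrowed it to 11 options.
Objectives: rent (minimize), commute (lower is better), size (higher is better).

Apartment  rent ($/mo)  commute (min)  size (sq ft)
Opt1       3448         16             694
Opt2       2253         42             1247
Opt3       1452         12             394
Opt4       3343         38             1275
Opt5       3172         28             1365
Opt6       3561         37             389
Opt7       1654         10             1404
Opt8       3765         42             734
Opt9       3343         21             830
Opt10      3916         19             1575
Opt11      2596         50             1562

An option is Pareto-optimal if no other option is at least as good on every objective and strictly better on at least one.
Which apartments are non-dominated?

Opt3, Opt7, Opt10, Opt11

Opt1: dominated by Opt7 (rent 1654≤3448, commute 10≤16, size 1404≥694).
Opt2: dominated by Opt7 (rent 1654≤2253, commute 10≤42, size 1404≥1247).
Opt3: not dominated (best rent).
Opt4: dominated by Opt5 (rent 3172≤3343, commute 28≤38, size 1365≥1275).
Opt5: dominated by Opt7 (rent 1654≤3172, commute 10≤28, size 1404≥1365).
Opt6: dominated by Opt1 (rent 3448≤3561, commute 16≤37, size 694≥389).
Opt7: not dominated (best commute).
Opt8: dominated by Opt2 (rent 2253≤3765, commute 42≤42, size 1247≥734).
Opt9: dominated by Opt7 (rent 1654≤3343, commute 10≤21, size 1404≥830).
Opt10: not dominated (best size).
Opt11: not dominated.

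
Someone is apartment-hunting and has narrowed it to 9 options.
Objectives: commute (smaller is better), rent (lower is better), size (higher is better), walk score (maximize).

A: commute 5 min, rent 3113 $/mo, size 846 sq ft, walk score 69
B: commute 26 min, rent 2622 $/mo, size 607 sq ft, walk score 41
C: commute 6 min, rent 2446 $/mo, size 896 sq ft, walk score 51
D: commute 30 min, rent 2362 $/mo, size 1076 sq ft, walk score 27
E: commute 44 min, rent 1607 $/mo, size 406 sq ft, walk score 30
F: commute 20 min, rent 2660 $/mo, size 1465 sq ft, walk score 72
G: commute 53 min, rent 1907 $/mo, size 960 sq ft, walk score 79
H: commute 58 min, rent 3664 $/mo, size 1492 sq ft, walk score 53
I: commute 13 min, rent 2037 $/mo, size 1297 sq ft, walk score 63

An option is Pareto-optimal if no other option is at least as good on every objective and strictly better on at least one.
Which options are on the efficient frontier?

A, C, E, F, G, H, I

A: not dominated (best commute).
B: dominated by C (commute 6≤26, rent 2446≤2622, size 896≥607, walk score 51≥41).
C: not dominated.
D: dominated by I (commute 13≤30, rent 2037≤2362, size 1297≥1076, walk score 63≥27).
E: not dominated (best rent).
F: not dominated.
G: not dominated (best walk score).
H: not dominated (best size).
I: not dominated.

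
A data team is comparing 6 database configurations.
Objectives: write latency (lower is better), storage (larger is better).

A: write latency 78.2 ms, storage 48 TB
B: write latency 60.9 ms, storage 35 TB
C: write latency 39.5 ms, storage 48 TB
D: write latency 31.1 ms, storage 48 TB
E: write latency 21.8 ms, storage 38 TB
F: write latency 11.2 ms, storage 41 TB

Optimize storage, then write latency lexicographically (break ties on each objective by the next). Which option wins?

First maximize storage: best is 48, kept {A, C, D}.
Then minimize write latency: best is 31.1, kept {D}.

D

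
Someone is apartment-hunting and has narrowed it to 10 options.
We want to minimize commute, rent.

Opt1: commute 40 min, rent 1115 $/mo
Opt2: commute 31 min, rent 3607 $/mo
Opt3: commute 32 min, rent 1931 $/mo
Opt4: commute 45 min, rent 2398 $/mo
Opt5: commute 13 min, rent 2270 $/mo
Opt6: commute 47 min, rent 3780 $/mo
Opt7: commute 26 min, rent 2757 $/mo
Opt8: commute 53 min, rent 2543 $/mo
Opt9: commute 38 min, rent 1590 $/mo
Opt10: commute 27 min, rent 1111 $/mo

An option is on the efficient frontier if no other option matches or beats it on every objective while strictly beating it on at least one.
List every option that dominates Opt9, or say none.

Opt10: commute 27≤38, rent 1111≤1590 — dominates Opt9.
Others (Opt1, Opt2, Opt3, Opt4, Opt5, Opt6, Opt7, Opt8) are each worse than Opt9 on at least one objective.

Opt10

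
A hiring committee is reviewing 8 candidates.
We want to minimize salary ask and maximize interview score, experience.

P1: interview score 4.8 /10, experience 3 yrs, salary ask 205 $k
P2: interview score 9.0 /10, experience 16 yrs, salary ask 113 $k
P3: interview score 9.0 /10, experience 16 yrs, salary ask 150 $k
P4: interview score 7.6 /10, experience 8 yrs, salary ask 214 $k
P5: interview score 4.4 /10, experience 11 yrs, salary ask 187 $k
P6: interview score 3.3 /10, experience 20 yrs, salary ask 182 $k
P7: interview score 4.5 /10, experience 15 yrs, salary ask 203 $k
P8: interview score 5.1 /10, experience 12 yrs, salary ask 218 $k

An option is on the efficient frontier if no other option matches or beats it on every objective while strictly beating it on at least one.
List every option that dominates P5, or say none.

P2, P3

P2: interview score 9.0≥4.4, experience 16≥11, salary ask 113≤187 — dominates P5.
P3: interview score 9.0≥4.4, experience 16≥11, salary ask 150≤187 — dominates P5.
Others (P1, P4, P6, P7, P8) are each worse than P5 on at least one objective.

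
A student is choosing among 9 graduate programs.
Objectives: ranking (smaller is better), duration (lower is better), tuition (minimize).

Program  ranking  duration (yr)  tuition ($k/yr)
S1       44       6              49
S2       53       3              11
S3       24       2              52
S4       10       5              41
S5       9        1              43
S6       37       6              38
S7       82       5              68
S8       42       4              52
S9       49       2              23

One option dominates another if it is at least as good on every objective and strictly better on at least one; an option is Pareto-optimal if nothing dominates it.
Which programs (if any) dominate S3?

S5

S5: ranking 9≤24, duration 1≤2, tuition 43≤52 — dominates S3.
Others (S1, S2, S4, S6, S7, S8, S9) are each worse than S3 on at least one objective.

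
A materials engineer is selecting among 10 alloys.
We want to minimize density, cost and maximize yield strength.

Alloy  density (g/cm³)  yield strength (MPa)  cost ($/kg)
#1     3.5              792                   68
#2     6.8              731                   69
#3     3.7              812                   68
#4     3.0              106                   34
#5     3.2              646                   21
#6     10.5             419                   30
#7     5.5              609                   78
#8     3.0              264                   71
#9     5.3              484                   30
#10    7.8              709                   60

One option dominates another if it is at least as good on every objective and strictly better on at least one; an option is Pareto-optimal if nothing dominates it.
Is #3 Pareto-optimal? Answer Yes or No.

Yes

#1: worse on yield strength (792 vs 812).
#2: worse on density (6.8 vs 3.7).
#4: worse on yield strength (106 vs 812).
#5: worse on yield strength (646 vs 812).
#6: worse on density (10.5 vs 3.7).
#7: worse on density (5.5 vs 3.7).
#8: worse on yield strength (264 vs 812).
#9: worse on density (5.3 vs 3.7).
#10: worse on density (7.8 vs 3.7).
No option is at least as good as #3 on every objective and strictly better on one.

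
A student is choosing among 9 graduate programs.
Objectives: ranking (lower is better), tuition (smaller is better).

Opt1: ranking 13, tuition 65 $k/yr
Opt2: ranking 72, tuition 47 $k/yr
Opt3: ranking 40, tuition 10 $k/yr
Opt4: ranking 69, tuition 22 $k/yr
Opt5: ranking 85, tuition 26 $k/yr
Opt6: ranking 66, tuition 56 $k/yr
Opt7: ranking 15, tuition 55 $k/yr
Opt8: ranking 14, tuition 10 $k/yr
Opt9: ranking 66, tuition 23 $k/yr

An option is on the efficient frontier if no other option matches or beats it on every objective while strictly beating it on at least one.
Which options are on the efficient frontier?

Opt1: not dominated (best ranking).
Opt2: dominated by Opt3 (ranking 40≤72, tuition 10≤47).
Opt3: dominated by Opt8 (ranking 14≤40, tuition 10≤10).
Opt4: dominated by Opt3 (ranking 40≤69, tuition 10≤22).
Opt5: dominated by Opt3 (ranking 40≤85, tuition 10≤26).
Opt6: dominated by Opt3 (ranking 40≤66, tuition 10≤56).
Opt7: dominated by Opt8 (ranking 14≤15, tuition 10≤55).
Opt8: not dominated.
Opt9: dominated by Opt3 (ranking 40≤66, tuition 10≤23).

Opt1, Opt8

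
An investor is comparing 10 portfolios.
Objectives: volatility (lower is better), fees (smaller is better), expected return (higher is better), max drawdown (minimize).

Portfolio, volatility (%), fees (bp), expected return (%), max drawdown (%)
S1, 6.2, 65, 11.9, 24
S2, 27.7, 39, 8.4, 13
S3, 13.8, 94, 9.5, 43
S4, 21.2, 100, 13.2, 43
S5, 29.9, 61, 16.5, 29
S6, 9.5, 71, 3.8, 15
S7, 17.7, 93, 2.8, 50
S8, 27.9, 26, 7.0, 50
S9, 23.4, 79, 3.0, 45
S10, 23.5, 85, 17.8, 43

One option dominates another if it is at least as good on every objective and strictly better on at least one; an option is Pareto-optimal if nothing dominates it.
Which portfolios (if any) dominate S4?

S1: worse on expected return (11.9 vs 13.2).
S2: worse on volatility (27.7 vs 21.2).
S3: worse on expected return (9.5 vs 13.2).
S5: worse on volatility (29.9 vs 21.2).
S6: worse on expected return (3.8 vs 13.2).
S7: worse on expected return (2.8 vs 13.2).
S8: worse on volatility (27.9 vs 21.2).
S9: worse on volatility (23.4 vs 21.2).
S10: worse on volatility (23.5 vs 21.2).
No option dominates S4.

none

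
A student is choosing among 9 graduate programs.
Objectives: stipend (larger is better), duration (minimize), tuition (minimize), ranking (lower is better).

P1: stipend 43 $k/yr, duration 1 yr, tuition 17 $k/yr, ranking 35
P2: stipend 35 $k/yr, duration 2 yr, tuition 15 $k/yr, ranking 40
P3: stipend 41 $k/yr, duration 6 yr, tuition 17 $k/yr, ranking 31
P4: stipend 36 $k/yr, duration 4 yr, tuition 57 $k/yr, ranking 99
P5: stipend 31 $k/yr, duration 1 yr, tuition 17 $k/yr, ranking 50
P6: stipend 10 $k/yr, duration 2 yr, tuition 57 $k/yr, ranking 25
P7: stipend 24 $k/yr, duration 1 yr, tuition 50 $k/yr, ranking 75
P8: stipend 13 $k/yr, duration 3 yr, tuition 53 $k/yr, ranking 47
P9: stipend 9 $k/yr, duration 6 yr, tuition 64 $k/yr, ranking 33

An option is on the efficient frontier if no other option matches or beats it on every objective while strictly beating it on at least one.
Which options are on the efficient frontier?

P1, P2, P3, P6

P1: not dominated (best stipend).
P2: not dominated (best tuition).
P3: not dominated.
P4: dominated by P1 (stipend 43≥36, duration 1≤4, tuition 17≤57, ranking 35≤99).
P5: dominated by P1 (stipend 43≥31, duration 1≤1, tuition 17≤17, ranking 35≤50).
P6: not dominated (best ranking).
P7: dominated by P1 (stipend 43≥24, duration 1≤1, tuition 17≤50, ranking 35≤75).
P8: dominated by P1 (stipend 43≥13, duration 1≤3, tuition 17≤53, ranking 35≤47).
P9: dominated by P3 (stipend 41≥9, duration 6≤6, tuition 17≤64, ranking 31≤33).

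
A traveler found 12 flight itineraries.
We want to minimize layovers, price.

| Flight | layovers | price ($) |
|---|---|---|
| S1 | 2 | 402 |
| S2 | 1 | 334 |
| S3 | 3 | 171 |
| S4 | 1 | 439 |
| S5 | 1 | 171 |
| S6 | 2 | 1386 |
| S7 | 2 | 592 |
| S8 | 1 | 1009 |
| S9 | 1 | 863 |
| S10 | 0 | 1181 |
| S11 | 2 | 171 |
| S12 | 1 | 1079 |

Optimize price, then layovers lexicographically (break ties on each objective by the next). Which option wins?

S5

First minimize price: best is 171, kept {S3, S5, S11}.
Then minimize layovers: best is 1, kept {S5}.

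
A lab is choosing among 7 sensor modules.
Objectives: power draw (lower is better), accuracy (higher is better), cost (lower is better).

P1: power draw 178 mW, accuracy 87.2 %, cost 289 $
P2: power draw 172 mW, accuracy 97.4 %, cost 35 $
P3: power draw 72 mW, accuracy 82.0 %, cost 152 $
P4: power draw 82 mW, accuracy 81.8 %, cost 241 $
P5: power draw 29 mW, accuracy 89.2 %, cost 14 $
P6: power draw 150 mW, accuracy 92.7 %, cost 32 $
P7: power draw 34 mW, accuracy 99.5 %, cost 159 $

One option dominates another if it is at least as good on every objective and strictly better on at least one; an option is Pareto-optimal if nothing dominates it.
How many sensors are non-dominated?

4

P1: dominated by P2 (power draw 172≤178, accuracy 97.4≥87.2, cost 35≤289).
P2: not dominated.
P3: dominated by P5 (power draw 29≤72, accuracy 89.2≥82.0, cost 14≤152).
P4: dominated by P3 (power draw 72≤82, accuracy 82.0≥81.8, cost 152≤241).
P5: not dominated (best power draw).
P6: not dominated.
P7: not dominated (best accuracy).
Pareto-optimal: P2, P5, P6, P7 → 4.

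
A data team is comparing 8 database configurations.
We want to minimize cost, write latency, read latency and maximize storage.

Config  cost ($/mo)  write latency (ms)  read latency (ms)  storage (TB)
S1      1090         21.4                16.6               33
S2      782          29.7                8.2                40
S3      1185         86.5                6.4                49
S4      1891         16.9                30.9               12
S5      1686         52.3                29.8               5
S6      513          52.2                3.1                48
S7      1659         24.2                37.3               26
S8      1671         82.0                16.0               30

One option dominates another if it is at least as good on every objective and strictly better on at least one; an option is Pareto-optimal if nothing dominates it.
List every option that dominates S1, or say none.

S2: worse on write latency (29.7 vs 21.4).
S3: worse on cost (1185 vs 1090).
S4: worse on cost (1891 vs 1090).
S5: worse on cost (1686 vs 1090).
S6: worse on write latency (52.2 vs 21.4).
S7: worse on cost (1659 vs 1090).
S8: worse on cost (1671 vs 1090).
No option dominates S1.

none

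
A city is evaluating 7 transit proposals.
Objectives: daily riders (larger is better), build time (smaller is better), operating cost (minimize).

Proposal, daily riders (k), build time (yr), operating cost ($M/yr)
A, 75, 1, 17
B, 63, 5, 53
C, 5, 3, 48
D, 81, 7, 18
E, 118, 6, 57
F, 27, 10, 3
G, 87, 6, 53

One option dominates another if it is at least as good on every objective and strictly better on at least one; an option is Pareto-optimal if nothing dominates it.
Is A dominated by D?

D vs A: D is worse on build time (7 vs 1), so it does not dominate A.

No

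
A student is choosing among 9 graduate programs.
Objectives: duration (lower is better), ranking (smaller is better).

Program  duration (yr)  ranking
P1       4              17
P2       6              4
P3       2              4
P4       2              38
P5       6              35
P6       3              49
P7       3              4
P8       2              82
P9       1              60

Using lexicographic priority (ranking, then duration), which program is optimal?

P3

First minimize ranking: best is 4, kept {P2, P3, P7}.
Then minimize duration: best is 2, kept {P3}.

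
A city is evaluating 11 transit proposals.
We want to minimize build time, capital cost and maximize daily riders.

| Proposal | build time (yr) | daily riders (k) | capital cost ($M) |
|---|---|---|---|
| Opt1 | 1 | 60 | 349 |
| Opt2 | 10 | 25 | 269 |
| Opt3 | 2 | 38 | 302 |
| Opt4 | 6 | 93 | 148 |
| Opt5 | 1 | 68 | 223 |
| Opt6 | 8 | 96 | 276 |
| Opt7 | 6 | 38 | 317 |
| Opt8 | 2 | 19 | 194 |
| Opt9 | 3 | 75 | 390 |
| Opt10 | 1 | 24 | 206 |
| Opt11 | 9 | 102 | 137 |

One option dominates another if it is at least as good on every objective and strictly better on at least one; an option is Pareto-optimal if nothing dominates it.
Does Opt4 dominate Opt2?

Yes

Opt4 vs Opt2: build time 6≤10, daily riders 93≥25, capital cost 148≤269 — Opt4 is at least as good on every objective with at least one strict improvement.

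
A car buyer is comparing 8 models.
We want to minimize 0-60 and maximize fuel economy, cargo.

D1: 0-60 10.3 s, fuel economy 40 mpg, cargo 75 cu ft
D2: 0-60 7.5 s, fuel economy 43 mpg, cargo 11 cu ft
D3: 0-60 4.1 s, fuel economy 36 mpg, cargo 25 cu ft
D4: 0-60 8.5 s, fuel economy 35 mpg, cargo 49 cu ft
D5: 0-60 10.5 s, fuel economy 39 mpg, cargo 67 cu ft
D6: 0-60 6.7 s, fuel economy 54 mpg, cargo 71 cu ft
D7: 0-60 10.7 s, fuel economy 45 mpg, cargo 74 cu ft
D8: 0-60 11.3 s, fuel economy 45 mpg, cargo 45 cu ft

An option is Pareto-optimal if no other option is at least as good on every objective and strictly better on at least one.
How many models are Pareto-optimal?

4

D1: not dominated (best cargo).
D2: dominated by D6 (0-60 6.7≤7.5, fuel economy 54≥43, cargo 71≥11).
D3: not dominated (best 0-60).
D4: dominated by D6 (0-60 6.7≤8.5, fuel economy 54≥35, cargo 71≥49).
D5: dominated by D1 (0-60 10.3≤10.5, fuel economy 40≥39, cargo 75≥67).
D6: not dominated (best fuel economy).
D7: not dominated.
D8: dominated by D6 (0-60 6.7≤11.3, fuel economy 54≥45, cargo 71≥45).
Pareto-optimal: D1, D3, D6, D7 → 4.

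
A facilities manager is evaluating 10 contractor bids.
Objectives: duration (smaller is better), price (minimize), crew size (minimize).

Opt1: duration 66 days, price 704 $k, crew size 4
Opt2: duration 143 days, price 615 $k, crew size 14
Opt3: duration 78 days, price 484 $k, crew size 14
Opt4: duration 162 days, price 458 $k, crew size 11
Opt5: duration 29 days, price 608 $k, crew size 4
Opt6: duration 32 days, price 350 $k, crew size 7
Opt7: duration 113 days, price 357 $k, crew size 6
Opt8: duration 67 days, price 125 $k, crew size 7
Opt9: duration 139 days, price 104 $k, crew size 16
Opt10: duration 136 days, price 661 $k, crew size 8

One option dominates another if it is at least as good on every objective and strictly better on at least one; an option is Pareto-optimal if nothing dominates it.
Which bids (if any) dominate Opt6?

none

Opt1: worse on duration (66 vs 32).
Opt2: worse on duration (143 vs 32).
Opt3: worse on duration (78 vs 32).
Opt4: worse on duration (162 vs 32).
Opt5: worse on price (608 vs 350).
Opt7: worse on duration (113 vs 32).
Opt8: worse on duration (67 vs 32).
Opt9: worse on duration (139 vs 32).
Opt10: worse on duration (136 vs 32).
No option dominates Opt6.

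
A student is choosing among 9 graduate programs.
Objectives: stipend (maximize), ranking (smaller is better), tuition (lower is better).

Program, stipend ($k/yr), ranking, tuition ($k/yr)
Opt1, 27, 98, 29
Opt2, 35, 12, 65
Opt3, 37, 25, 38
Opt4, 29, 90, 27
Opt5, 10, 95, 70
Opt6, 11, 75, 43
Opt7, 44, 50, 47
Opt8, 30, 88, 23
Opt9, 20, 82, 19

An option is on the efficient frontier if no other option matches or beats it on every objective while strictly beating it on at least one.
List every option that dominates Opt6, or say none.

Opt3

Opt3: stipend 37≥11, ranking 25≤75, tuition 38≤43 — dominates Opt6.
Others (Opt1, Opt2, Opt4, Opt5, Opt7, Opt8, Opt9) are each worse than Opt6 on at least one objective.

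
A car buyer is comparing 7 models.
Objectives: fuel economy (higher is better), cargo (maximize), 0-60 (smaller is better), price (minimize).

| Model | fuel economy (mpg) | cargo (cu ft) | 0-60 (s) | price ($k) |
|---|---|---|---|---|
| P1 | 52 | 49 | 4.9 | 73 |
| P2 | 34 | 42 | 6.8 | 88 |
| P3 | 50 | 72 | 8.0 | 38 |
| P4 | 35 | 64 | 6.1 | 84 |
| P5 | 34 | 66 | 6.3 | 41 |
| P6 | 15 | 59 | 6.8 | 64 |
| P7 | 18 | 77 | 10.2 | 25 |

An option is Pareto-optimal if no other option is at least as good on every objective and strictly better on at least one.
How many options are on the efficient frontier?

5

P1: not dominated (best fuel economy).
P2: dominated by P1 (fuel economy 52≥34, cargo 49≥42, 0-60 4.9≤6.8, price 73≤88).
P3: not dominated.
P4: not dominated.
P5: not dominated.
P6: dominated by P5 (fuel economy 34≥15, cargo 66≥59, 0-60 6.3≤6.8, price 41≤64).
P7: not dominated (best cargo).
Pareto-optimal: P1, P3, P4, P5, P7 → 5.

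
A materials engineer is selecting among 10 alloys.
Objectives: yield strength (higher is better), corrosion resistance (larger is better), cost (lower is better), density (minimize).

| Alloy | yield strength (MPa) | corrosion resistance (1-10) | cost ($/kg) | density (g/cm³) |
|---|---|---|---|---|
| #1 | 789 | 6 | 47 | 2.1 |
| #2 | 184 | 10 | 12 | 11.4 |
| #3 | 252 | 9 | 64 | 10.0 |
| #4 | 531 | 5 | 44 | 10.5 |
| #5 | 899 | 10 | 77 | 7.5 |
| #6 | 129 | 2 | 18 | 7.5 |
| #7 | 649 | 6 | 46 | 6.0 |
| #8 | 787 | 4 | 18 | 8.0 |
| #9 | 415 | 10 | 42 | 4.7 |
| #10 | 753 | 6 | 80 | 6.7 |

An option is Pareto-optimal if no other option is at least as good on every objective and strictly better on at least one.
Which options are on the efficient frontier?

#1, #2, #4, #5, #6, #7, #8, #9

#1: not dominated (best density).
#2: not dominated (best cost).
#3: dominated by #9 (yield strength 415≥252, corrosion resistance 10≥9, cost 42≤64, density 4.7≤10.0).
#4: not dominated.
#5: not dominated (best yield strength).
#6: not dominated.
#7: not dominated.
#8: not dominated.
#9: not dominated.
#10: dominated by #1 (yield strength 789≥753, corrosion resistance 6≥6, cost 47≤80, density 2.1≤6.7).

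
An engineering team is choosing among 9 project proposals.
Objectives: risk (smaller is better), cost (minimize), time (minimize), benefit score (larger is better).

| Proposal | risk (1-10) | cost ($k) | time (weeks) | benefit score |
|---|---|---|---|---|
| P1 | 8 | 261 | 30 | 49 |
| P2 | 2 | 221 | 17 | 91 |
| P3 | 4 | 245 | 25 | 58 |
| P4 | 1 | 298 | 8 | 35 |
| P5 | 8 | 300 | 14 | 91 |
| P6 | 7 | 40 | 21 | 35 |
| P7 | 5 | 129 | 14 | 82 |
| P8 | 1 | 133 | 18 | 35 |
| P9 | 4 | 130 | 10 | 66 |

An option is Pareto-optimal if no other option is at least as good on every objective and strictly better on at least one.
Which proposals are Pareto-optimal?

P1: dominated by P2 (risk 2≤8, cost 221≤261, time 17≤30, benefit score 91≥49).
P2: not dominated.
P3: dominated by P2 (risk 2≤4, cost 221≤245, time 17≤25, benefit score 91≥58).
P4: not dominated (best time).
P5: not dominated.
P6: not dominated (best cost).
P7: not dominated.
P8: not dominated.
P9: not dominated.

P2, P4, P5, P6, P7, P8, P9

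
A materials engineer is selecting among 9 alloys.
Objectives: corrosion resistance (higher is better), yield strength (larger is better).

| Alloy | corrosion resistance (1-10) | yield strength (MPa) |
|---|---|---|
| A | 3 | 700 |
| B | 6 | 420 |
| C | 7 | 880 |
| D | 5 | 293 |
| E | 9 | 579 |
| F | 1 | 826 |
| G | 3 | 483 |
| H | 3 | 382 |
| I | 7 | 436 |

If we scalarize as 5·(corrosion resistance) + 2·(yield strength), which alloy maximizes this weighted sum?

A: 5·3 + 2·700 = 1415
B: 5·6 + 2·420 = 870
C: 5·7 + 2·880 = 1795
D: 5·5 + 2·293 = 611
E: 5·9 + 2·579 = 1203
F: 5·1 + 2·826 = 1657
G: 5·3 + 2·483 = 981
H: 5·3 + 2·382 = 779
I: 5·7 + 2·436 = 907
Highest: C at 1795.

C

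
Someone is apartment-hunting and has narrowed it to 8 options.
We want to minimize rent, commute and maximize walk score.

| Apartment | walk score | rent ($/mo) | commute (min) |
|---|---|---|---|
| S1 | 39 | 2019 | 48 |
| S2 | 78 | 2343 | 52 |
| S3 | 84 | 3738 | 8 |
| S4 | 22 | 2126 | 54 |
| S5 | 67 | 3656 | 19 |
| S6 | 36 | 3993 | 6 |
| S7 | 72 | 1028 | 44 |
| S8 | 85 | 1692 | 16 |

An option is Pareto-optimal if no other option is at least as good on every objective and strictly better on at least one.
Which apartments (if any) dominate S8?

none

S1: worse on walk score (39 vs 85).
S2: worse on walk score (78 vs 85).
S3: worse on walk score (84 vs 85).
S4: worse on walk score (22 vs 85).
S5: worse on walk score (67 vs 85).
S6: worse on walk score (36 vs 85).
S7: worse on walk score (72 vs 85).
No option dominates S8.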